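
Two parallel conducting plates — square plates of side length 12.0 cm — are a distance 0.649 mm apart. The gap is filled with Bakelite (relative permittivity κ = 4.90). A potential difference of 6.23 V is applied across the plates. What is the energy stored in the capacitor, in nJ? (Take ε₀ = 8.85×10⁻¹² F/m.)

A = (12.0 cm)² = 1.44×10⁻² m².
C = κε₀A/d = 4.90 × 8.85×10⁻¹² × 1.44×10⁻² / 6.49×10⁻⁴ = 9.62×10⁻¹⁰ F.
U = ½CV² = ½ × 9.62×10⁻¹⁰ × (6.23)² = 1.87×10⁻⁸ J.

U ≈ 18.7 nJ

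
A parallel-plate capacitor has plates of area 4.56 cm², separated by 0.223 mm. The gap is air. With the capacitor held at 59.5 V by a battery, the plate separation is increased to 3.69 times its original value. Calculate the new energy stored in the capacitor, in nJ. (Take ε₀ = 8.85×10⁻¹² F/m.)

A = 4.56 cm² = 4.56×10⁻⁴ m².
Initially C₁ = ε₀A/d = 8.85×10⁻¹² × 4.56×10⁻⁴ / 2.23×10⁻⁴ = 1.81×10⁻¹¹ F.
U₁ = 3.20×10⁻⁸ J.
Battery connected ⇒ V is held fixed. C₂ = 0.271 C₁ and U = ½CV², so U₂/U₁ = C₂/C₁ = 0.271.
U₂ = 0.271 × 3.20×10⁻⁸ = 8.68×10⁻⁹ J.

U ≈ 8.68 nJ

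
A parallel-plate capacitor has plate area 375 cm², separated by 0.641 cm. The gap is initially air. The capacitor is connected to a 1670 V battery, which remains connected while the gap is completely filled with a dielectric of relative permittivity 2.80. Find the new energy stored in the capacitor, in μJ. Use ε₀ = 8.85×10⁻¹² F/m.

A = 375 cm² = 3.75×10⁻² m².
Initially C₁ = ε₀A/d = 8.85×10⁻¹² × 3.75×10⁻² / 6.41×10⁻³ = 5.18×10⁻¹¹ F.
U₁ = 7.22×10⁻⁵ J.
Battery connected ⇒ V is held fixed. C₂ = 2.80 C₁ and U = ½CV², so U₂/U₁ = C₂/C₁ = 2.80.
U₂ = 2.80 × 7.22×10⁻⁵ = 2.02×10⁻⁴ J.

202 μJ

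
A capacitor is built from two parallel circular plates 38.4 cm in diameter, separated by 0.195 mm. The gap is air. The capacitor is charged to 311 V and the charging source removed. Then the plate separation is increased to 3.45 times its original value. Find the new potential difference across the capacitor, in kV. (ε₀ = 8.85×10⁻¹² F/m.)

V ≈ 1.07 kV

A = π(38.4/2 cm)² = 0.116 m².
Initially C₁ = ε₀A/d = 8.85×10⁻¹² × 0.116 / 1.95×10⁻⁴ = 5.26×10⁻⁹ F.
V₁ = 3.11×10² V.
Isolated ⇒ Q is held fixed. C₂ = 0.290 C₁ and V = Q/C, so V₂/V₁ = C₁/C₂ = 3.45.
V₂ = 3.45 × 3.11×10² = 1.07×10³ V.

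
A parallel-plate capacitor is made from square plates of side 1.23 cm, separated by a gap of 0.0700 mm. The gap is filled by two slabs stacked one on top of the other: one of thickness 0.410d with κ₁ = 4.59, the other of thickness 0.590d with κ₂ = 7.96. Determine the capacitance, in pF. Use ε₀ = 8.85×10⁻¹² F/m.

A = (1.23 cm)² = 1.51×10⁻⁴ m².
Stacked slabs ⇒ two capacitors in series, each with the full plate area.
C₁ = κ₁ε₀A/d₁ = 4.59 × 8.85×10⁻¹² × 1.51×10⁻⁴ / 2.87×10⁻⁵ = 2.14×10⁻¹⁰ F.
C₂ = κ₂ε₀A/d₂ = 7.96 × 8.85×10⁻¹² × 1.51×10⁻⁴ / 4.13×10⁻⁵ = 2.58×10⁻¹⁰ F.
C = (1/C₁ + 1/C₂)⁻¹ = 1.17×10⁻¹⁰ F.

117 pF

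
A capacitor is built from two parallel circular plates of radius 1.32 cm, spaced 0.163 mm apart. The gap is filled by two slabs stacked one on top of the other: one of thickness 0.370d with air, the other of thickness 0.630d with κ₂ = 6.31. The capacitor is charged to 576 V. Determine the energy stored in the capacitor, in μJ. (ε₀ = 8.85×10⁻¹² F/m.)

U ≈ 10.5 μJ

A = π(1.32 cm)² = 5.47×10⁻⁴ m².
Stacked slabs ⇒ two capacitors in series, each with the full plate area.
C₁ = κ₁ε₀A/d₁ = 1.00 × 8.85×10⁻¹² × 5.47×10⁻⁴ / 6.03×10⁻⁵ = 8.03×10⁻¹¹ F.
C₂ = κ₂ε₀A/d₂ = 6.31 × 8.85×10⁻¹² × 5.47×10⁻⁴ / 1.03×10⁻⁴ = 2.98×10⁻¹⁰ F.
C = (1/C₁ + 1/C₂)⁻¹ = 6.33×10⁻¹¹ F.
U = ½CV² = ½ × 6.33×10⁻¹¹ × (576)² = 1.05×10⁻⁵ J.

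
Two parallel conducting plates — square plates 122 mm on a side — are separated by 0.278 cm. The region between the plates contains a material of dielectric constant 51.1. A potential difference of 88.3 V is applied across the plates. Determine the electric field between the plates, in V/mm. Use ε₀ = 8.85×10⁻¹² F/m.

E = V/d = 88.3 / 2.78×10⁻³ = 3.18×10⁴ V/m.

31.8 V/mm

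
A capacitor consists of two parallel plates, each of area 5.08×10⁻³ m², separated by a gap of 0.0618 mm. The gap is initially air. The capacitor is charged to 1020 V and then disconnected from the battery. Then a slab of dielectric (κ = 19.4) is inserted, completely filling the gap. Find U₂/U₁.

Isolated ⇒ Q is held fixed.
C₂ = 19.4 C₁ and U = Q²/(2C), so U₂/U₁ = C₁/C₂ = 0.0515.

U₂/U₁ ≈ 0.0515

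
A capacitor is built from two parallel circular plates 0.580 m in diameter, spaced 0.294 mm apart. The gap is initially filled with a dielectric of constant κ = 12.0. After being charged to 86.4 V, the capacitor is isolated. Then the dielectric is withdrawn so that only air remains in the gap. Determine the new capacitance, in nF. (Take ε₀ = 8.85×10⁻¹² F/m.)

C ≈ 7.95 nF

A = π(0.580/2 m)² = 0.264 m².
Initially C₁ = κε₀A/d = 12.0 × 8.85×10⁻¹² × 0.264 / 2.94×10⁻⁴ = 9.54×10⁻⁸ F.
C = κε₀A/d scales with κ, so C₂/C₁ = 1/κ = 1/12.0 = 0.0833.
C₂ = 0.0833 × 9.54×10⁻⁸ = 7.95×10⁻⁹ F.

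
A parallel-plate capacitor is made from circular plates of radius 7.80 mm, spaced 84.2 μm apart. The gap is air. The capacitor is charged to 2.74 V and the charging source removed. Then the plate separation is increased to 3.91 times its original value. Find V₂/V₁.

Isolated ⇒ Q is held fixed.
C₂ = 0.256 C₁ and V = Q/C, so V₂/V₁ = C₁/C₂ = 3.91.

3.91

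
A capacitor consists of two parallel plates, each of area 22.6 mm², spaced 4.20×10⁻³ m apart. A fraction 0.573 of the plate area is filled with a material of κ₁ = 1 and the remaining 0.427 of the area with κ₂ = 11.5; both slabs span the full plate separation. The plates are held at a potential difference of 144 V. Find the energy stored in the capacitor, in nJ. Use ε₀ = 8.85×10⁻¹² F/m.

2.71 nJ

A = 22.6 mm² = 2.26×10⁻⁵ m².
Side-by-side slabs ⇒ two capacitors in parallel, each spanning the full gap.
C₁ = κ₁ε₀A₁/d = 1.00 × 8.85×10⁻¹² × 1.29×10⁻⁵ / 4.20×10⁻³ = 2.73×10⁻¹⁴ F.
C₂ = κ₂ε₀A₂/d = 11.5 × 8.85×10⁻¹² × 9.65×10⁻⁶ / 4.20×10⁻³ = 2.34×10⁻¹³ F.
C = C₁ + C₂ = 2.61×10⁻¹³ F.
U = ½CV² = ½ × 2.61×10⁻¹³ × (144)² = 2.71×10⁻⁹ J.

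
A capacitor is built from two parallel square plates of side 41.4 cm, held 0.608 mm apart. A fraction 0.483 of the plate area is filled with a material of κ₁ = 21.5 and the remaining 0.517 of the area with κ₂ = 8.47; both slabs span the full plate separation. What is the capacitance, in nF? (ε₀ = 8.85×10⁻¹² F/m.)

A = (41.4 cm)² = 0.171 m².
Side-by-side slabs ⇒ two capacitors in parallel, each spanning the full gap.
C₁ = κ₁ε₀A₁/d = 21.5 × 8.85×10⁻¹² × 8.28×10⁻² / 6.08×10⁻⁴ = 2.59×10⁻⁸ F.
C₂ = κ₂ε₀A₂/d = 8.47 × 8.85×10⁻¹² × 8.86×10⁻² / 6.08×10⁻⁴ = 1.09×10⁻⁸ F.
C = C₁ + C₂ = 3.68×10⁻⁸ F.

C ≈ 36.8 nF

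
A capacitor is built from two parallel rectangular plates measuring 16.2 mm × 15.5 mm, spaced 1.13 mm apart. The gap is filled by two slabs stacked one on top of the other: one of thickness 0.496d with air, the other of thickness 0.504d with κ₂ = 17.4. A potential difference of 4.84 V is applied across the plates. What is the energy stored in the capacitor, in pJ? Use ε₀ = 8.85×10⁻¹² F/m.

U ≈ 43.9 pJ

A = 16.2 × 15.5 mm² = 2.51×10⁻⁴ m².
Stacked slabs ⇒ two capacitors in series, each with the full plate area.
C₁ = κ₁ε₀A/d₁ = 1.00 × 8.85×10⁻¹² × 2.51×10⁻⁴ / 5.60×10⁻⁴ = 3.96×10⁻¹² F.
C₂ = κ₂ε₀A/d₂ = 17.4 × 8.85×10⁻¹² × 2.51×10⁻⁴ / 5.70×10⁻⁴ = 6.79×10⁻¹¹ F.
C = (1/C₁ + 1/C₂)⁻¹ = 3.75×10⁻¹² F.
U = ½CV² = ½ × 3.75×10⁻¹² × (4.84)² = 4.39×10⁻¹¹ J.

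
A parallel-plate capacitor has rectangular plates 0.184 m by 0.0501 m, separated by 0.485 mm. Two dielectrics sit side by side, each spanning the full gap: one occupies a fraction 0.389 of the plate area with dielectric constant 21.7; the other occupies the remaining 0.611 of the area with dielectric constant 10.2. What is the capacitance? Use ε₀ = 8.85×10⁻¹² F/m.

A = 0.184 × 0.0501 m² = 9.22×10⁻³ m².
Side-by-side slabs ⇒ two capacitors in parallel, each spanning the full gap.
C₁ = κ₁ε₀A₁/d = 21.7 × 8.85×10⁻¹² × 3.59×10⁻³ / 4.85×10⁻⁴ = 1.42×10⁻⁹ F.
C₂ = κ₂ε₀A₂/d = 10.2 × 8.85×10⁻¹² × 5.63×10⁻³ / 4.85×10⁻⁴ = 1.05×10⁻⁹ F.
C = C₁ + C₂ = 2.47×10⁻⁹ F.

2.47 nF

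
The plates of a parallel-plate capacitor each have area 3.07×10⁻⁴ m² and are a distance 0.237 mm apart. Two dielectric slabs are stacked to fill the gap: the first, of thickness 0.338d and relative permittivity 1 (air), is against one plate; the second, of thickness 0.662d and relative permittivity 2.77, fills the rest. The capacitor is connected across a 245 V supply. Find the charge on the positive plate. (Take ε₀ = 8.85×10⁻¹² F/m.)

Stacked slabs ⇒ two capacitors in series, each with the full plate area.
C₁ = κ₁ε₀A/d₁ = 1.00 × 8.85×10⁻¹² × 3.07×10⁻⁴ / 8.01×10⁻⁵ = 3.39×10⁻¹¹ F.
C₂ = κ₂ε₀A/d₂ = 2.77 × 8.85×10⁻¹² × 3.07×10⁻⁴ / 1.57×10⁻⁴ = 4.80×10⁻¹¹ F.
C = (1/C₁ + 1/C₂)⁻¹ = 1.99×10⁻¹¹ F.
Q = CV = 1.99×10⁻¹¹ × 245 = 4.87×10⁻⁹ C.

Q ≈ 4.87 nC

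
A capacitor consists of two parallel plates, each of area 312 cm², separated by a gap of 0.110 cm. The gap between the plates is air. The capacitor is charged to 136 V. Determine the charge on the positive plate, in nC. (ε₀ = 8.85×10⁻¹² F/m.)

34.1 nC

A = 312 cm² = 3.12×10⁻² m².
C = ε₀A/d = 8.85×10⁻¹² × 3.12×10⁻² / 1.10×10⁻³ = 2.51×10⁻¹⁰ F.
Q = CV = 2.51×10⁻¹⁰ × 136 = 3.41×10⁻⁸ C.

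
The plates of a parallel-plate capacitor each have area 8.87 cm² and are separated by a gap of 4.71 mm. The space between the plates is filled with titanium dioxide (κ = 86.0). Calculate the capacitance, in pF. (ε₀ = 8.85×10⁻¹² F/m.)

A = 8.87 cm² = 8.87×10⁻⁴ m².
C = κε₀A/d = 86.0 × 8.85×10⁻¹² × 8.87×10⁻⁴ / 4.71×10⁻³ = 1.43×10⁻¹⁰ F.

C ≈ 143 pF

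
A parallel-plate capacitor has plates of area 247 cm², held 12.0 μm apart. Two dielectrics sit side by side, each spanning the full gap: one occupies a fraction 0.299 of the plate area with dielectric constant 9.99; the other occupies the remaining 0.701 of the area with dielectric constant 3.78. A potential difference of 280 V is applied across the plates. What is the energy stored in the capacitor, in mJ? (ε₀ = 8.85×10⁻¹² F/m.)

U ≈ 4.03 mJ

A = 247 cm² = 2.47×10⁻² m².
Side-by-side slabs ⇒ two capacitors in parallel, each spanning the full gap.
C₁ = κ₁ε₀A₁/d = 9.99 × 8.85×10⁻¹² × 7.39×10⁻³ / 1.20×10⁻⁵ = 5.44×10⁻⁸ F.
C₂ = κ₂ε₀A₂/d = 3.78 × 8.85×10⁻¹² × 1.73×10⁻² / 1.20×10⁻⁵ = 4.83×10⁻⁸ F.
C = C₁ + C₂ = 1.03×10⁻⁷ F.
U = ½CV² = ½ × 1.03×10⁻⁷ × (280)² = 4.03×10⁻³ J.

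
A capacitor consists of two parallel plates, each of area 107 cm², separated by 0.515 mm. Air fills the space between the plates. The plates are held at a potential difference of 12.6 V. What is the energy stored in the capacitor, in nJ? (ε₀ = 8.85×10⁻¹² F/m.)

U ≈ 14.6 nJ

A = 107 cm² = 1.07×10⁻² m².
C = ε₀A/d = 8.85×10⁻¹² × 1.07×10⁻² / 5.15×10⁻⁴ = 1.84×10⁻¹⁰ F.
U = ½CV² = ½ × 1.84×10⁻¹⁰ × (12.6)² = 1.46×10⁻⁸ J.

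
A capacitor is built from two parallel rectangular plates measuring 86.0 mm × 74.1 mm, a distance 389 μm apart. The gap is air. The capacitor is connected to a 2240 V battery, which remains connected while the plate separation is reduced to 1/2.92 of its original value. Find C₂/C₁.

C = ε₀A/d scales as 1/d, so C₂/C₁ = d₁/d₂ = 2.92.

C₂/C₁ ≈ 2.92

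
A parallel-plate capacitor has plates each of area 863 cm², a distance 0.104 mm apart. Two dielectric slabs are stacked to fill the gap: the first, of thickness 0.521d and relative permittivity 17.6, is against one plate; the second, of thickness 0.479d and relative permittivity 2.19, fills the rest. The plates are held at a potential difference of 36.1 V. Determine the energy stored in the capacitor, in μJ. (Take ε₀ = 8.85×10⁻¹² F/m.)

A = 863 cm² = 8.63×10⁻² m².
Stacked slabs ⇒ two capacitors in series, each with the full plate area.
C₁ = κ₁ε₀A/d₁ = 17.6 × 8.85×10⁻¹² × 8.63×10⁻² / 5.42×10⁻⁵ = 2.48×10⁻⁷ F.
C₂ = κ₂ε₀A/d₂ = 2.19 × 8.85×10⁻¹² × 8.63×10⁻² / 4.98×10⁻⁵ = 3.36×10⁻⁸ F.
C = (1/C₁ + 1/C₂)⁻¹ = 2.96×10⁻⁸ F.
U = ½CV² = ½ × 2.96×10⁻⁸ × (36.1)² = 1.93×10⁻⁵ J.

U ≈ 19.3 μJ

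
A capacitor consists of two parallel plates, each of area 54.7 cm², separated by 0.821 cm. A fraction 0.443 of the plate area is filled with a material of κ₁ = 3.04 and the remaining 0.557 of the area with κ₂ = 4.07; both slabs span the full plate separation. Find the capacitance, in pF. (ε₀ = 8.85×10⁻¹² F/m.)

A = 54.7 cm² = 5.47×10⁻³ m².
Side-by-side slabs ⇒ two capacitors in parallel, each spanning the full gap.
C₁ = κ₁ε₀A₁/d = 3.04 × 8.85×10⁻¹² × 2.42×10⁻³ / 8.21×10⁻³ = 7.94×10⁻¹² F.
C₂ = κ₂ε₀A₂/d = 4.07 × 8.85×10⁻¹² × 3.05×10⁻³ / 8.21×10⁻³ = 1.34×10⁻¹¹ F.
C = C₁ + C₂ = 2.13×10⁻¹¹ F.

21.3 pF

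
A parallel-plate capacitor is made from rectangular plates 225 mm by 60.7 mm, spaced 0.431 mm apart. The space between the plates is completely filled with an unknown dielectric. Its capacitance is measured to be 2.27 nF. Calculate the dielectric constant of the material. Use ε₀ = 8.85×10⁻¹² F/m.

κ ≈ 8.09

A = 225 × 60.7 mm² = 1.37×10⁻² m².
κ = Cd/(ε₀A) = 2.27×10⁻⁹ × 4.31×10⁻⁴ / (8.85×10⁻¹² × 1.37×10⁻²) = 8.09.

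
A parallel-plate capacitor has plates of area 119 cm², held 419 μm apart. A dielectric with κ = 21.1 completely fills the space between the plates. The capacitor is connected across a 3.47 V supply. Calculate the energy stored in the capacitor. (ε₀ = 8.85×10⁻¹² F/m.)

A = 119 cm² = 1.19×10⁻² m².
C = κε₀A/d = 21.1 × 8.85×10⁻¹² × 1.19×10⁻² / 4.19×10⁻⁴ = 5.30×10⁻⁹ F.
U = ½CV² = ½ × 5.30×10⁻⁹ × (3.47)² = 3.19×10⁻⁸ J.

31.9 nJ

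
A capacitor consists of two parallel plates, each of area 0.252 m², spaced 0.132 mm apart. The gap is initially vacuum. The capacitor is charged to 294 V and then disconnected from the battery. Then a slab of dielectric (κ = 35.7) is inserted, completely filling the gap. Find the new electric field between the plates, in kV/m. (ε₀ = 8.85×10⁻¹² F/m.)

E ≈ 62.4 kV/m

Initially C₁ = ε₀A/d = 8.85×10⁻¹² × 0.252 / 1.32×10⁻⁴ = 1.69×10⁻⁸ F.
E₁ = 2.23×10⁶ V/m.
Isolated ⇒ Q is held fixed. V₂ = Q/C₂ = V₁/35.7; E = V/d, so E₂/E₁ = (V₂/V₁)(d₁/d₂) = 0.0280.
E₂ = 0.0280 × 2.23×10⁶ = 6.24×10⁴ V/m.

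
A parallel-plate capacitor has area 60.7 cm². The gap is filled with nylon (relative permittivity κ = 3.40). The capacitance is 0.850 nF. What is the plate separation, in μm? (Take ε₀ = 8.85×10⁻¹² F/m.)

d ≈ 215 μm

A = 60.7 cm² = 6.07×10⁻³ m².
d = κε₀A/C = 3.40 × 8.85×10⁻¹² × 6.07×10⁻³ / 8.50×10⁻¹⁰ = 2.15×10⁻⁴ m.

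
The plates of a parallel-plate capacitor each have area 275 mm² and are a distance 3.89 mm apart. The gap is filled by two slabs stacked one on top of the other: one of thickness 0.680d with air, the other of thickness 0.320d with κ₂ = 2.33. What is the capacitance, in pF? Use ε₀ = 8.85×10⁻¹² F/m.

C ≈ 0.765 pF

A = 275 mm² = 2.75×10⁻⁴ m².
Stacked slabs ⇒ two capacitors in series, each with the full plate area.
C₁ = κ₁ε₀A/d₁ = 1.00 × 8.85×10⁻¹² × 2.75×10⁻⁴ / 2.65×10⁻³ = 9.20×10⁻¹³ F.
C₂ = κ₂ε₀A/d₂ = 2.33 × 8.85×10⁻¹² × 2.75×10⁻⁴ / 1.24×10⁻³ = 4.56×10⁻¹² F.
C = (1/C₁ + 1/C₂)⁻¹ = 7.65×10⁻¹³ F.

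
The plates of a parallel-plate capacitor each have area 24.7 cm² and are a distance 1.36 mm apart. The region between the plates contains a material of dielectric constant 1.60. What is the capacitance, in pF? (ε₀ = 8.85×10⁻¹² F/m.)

C ≈ 25.7 pF

A = 24.7 cm² = 2.47×10⁻³ m².
C = κε₀A/d = 1.60 × 8.85×10⁻¹² × 2.47×10⁻³ / 1.36×10⁻³ = 2.57×10⁻¹¹ F.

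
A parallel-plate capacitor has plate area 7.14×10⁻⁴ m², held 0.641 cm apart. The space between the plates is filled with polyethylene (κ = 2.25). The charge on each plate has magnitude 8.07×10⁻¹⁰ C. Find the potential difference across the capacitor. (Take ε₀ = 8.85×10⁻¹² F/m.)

V ≈ 364 V

C = κε₀A/d = 2.25 × 8.85×10⁻¹² × 7.14×10⁻⁴ / 6.41×10⁻³ = 2.22×10⁻¹² F.
V = Q/C = 8.07×10⁻¹⁰ / 2.22×10⁻¹² = 3.64×10² V.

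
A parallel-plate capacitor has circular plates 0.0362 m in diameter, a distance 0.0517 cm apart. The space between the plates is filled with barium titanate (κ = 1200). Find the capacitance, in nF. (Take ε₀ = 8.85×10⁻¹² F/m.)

21.1 nF

A = π(0.0362/2 m)² = 1.03×10⁻³ m².
C = κε₀A/d = 1200 × 8.85×10⁻¹² × 1.03×10⁻³ / 5.17×10⁻⁴ = 2.11×10⁻⁸ F.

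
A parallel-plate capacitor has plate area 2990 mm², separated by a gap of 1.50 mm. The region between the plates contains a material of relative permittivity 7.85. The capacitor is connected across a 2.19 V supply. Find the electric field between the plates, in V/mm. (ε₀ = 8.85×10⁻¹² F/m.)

E ≈ 1.46 V/mm

E = V/d = 2.19 / 1.50×10⁻³ = 1.46×10³ V/m.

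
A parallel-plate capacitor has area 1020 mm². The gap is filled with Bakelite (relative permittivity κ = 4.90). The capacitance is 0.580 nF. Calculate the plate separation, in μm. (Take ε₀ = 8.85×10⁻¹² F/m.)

A = 1020 mm² = 1.02×10⁻³ m².
d = κε₀A/C = 4.90 × 8.85×10⁻¹² × 1.02×10⁻³ / 5.80×10⁻¹⁰ = 7.63×10⁻⁵ m.

76.3 μm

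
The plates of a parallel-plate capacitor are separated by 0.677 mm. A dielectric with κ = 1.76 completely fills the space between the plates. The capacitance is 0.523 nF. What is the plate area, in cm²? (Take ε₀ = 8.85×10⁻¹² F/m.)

A ≈ 227 cm²

A = Cd/(κε₀) = 5.23×10⁻¹⁰ × 6.77×10⁻⁴ / (1.76 × 8.85×10⁻¹²) = 2.27×10⁻² m².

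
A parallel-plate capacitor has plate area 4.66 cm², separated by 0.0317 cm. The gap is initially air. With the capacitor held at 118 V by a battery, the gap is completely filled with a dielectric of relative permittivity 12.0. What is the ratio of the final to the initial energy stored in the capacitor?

Battery connected ⇒ V is held fixed.
C₂ = 12.0 C₁ and U = ½CV², so U₂/U₁ = C₂/C₁ = 12.0.

U₂/U₁ ≈ 12.0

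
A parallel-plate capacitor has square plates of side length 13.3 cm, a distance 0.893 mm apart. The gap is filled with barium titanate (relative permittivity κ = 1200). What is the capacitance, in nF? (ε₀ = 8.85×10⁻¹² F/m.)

A = (13.3 cm)² = 1.77×10⁻² m².
C = κε₀A/d = 1200 × 8.85×10⁻¹² × 1.77×10⁻² / 8.93×10⁻⁴ = 2.10×10⁻⁷ F.

210 nF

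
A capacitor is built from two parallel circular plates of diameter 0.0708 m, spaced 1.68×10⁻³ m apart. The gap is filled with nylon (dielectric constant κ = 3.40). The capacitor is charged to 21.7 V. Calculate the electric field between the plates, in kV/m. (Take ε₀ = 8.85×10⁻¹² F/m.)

E = V/d = 21.7 / 1.68×10⁻³ = 1.29×10⁴ V/m.

E ≈ 12.9 kV/m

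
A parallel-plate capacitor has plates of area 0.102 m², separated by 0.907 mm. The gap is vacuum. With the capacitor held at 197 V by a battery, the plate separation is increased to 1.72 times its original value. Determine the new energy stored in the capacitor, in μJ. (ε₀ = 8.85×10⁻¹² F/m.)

Initially C₁ = ε₀A/d = 8.85×10⁻¹² × 0.102 / 9.07×10⁻⁴ = 9.95×10⁻¹⁰ F.
U₁ = 1.93×10⁻⁵ J.
Battery connected ⇒ V is held fixed. C₂ = 0.581 C₁ and U = ½CV², so U₂/U₁ = C₂/C₁ = 0.581.
U₂ = 0.581 × 1.93×10⁻⁵ = 1.12×10⁻⁵ J.

U ≈ 11.2 μJ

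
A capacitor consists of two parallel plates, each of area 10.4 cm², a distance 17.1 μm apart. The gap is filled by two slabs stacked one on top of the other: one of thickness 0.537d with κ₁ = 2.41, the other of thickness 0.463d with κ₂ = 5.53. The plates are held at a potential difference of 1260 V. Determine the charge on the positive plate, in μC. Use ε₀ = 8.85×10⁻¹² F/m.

A = 10.4 cm² = 1.04×10⁻³ m².
Stacked slabs ⇒ two capacitors in series, each with the full plate area.
C₁ = κ₁ε₀A/d₁ = 2.41 × 8.85×10⁻¹² × 1.04×10⁻³ / 9.18×10⁻⁶ = 2.42×10⁻⁹ F.
C₂ = κ₂ε₀A/d₂ = 5.53 × 8.85×10⁻¹² × 1.04×10⁻³ / 7.92×10⁻⁶ = 6.43×10⁻⁹ F.
C = (1/C₁ + 1/C₂)⁻¹ = 1.76×10⁻⁹ F.
Q = CV = 1.76×10⁻⁹ × 1260 = 2.21×10⁻⁶ C.

2.21 μC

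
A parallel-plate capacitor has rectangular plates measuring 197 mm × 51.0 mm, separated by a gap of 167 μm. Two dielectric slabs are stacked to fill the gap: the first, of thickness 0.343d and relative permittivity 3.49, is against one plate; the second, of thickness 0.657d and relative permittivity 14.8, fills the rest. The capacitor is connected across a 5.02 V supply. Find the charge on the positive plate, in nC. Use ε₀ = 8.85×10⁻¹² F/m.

A = 197 × 51.0 mm² = 1.00×10⁻² m².
Stacked slabs ⇒ two capacitors in series, each with the full plate area.
C₁ = κ₁ε₀A/d₁ = 3.49 × 8.85×10⁻¹² × 1.00×10⁻² / 5.73×10⁻⁵ = 5.42×10⁻⁹ F.
C₂ = κ₂ε₀A/d₂ = 14.8 × 8.85×10⁻¹² × 1.00×10⁻² / 1.10×10⁻⁴ = 1.20×10⁻⁸ F.
C = (1/C₁ + 1/C₂)⁻¹ = 3.73×10⁻⁹ F.
Q = CV = 3.73×10⁻⁹ × 5.02 = 1.87×10⁻⁸ C.

Q ≈ 18.7 nC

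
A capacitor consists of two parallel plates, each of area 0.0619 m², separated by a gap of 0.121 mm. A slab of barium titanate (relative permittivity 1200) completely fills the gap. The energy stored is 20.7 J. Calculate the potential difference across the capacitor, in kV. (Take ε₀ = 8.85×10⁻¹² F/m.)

2.76 kV

C = κε₀A/d = 1200 × 8.85×10⁻¹² × 6.19×10⁻² / 1.21×10⁻⁴ = 5.43×10⁻⁶ F.
V = √(2U/C) = √(2 × 20.7 / 5.43×10⁻⁶) = 2.76×10³ V.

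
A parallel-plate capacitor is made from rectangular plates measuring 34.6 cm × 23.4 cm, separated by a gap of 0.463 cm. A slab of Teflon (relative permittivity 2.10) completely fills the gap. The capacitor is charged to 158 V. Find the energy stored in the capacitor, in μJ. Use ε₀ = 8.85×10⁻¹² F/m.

A = 34.6 × 23.4 cm² = 8.10×10⁻² m².
C = κε₀A/d = 2.10 × 8.85×10⁻¹² × 8.10×10⁻² / 4.63×10⁻³ = 3.25×10⁻¹⁰ F.
U = ½CV² = ½ × 3.25×10⁻¹⁰ × (158)² = 4.06×10⁻⁶ J.

U ≈ 4.06 μJ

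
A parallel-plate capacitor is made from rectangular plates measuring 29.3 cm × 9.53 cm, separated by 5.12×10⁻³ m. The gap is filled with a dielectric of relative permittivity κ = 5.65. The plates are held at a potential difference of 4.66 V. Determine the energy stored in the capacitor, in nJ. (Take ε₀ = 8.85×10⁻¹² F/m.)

A = 29.3 × 9.53 cm² = 2.79×10⁻² m².
C = κε₀A/d = 5.65 × 8.85×10⁻¹² × 2.79×10⁻² / 5.12×10⁻³ = 2.73×10⁻¹⁰ F.
U = ½CV² = ½ × 2.73×10⁻¹⁰ × (4.66)² = 2.96×10⁻⁹ J.

U ≈ 2.96 nJ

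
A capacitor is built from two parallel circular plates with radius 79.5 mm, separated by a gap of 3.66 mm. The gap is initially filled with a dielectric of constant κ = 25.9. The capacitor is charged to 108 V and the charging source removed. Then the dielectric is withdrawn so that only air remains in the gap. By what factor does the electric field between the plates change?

E₂/E₁ ≈ 25.9

Isolated ⇒ Q is held fixed.
V₂ = Q/C₂ = V₁/0.0386; E = V/d, so E₂/E₁ = (V₂/V₁)(d₁/d₂) = 25.9.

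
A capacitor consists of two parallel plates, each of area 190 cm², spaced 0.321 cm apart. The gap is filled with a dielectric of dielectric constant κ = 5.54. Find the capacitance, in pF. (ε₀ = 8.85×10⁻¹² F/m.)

C ≈ 290 pF

A = 190 cm² = 1.90×10⁻² m².
C = κε₀A/d = 5.54 × 8.85×10⁻¹² × 1.90×10⁻² / 3.21×10⁻³ = 2.90×10⁻¹⁰ F.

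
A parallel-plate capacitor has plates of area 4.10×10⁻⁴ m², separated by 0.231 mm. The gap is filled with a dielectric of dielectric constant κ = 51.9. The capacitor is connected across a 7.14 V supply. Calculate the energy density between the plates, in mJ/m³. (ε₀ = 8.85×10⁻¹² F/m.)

E = V/d = 7.14 / 2.31×10⁻⁴ = 3.09×10⁴ V/m.
u = ½κε₀E² = ½ × 51.9 × 8.85×10⁻¹² × (3.09×10⁴)² = 0.219 J/m³.

219 mJ/m³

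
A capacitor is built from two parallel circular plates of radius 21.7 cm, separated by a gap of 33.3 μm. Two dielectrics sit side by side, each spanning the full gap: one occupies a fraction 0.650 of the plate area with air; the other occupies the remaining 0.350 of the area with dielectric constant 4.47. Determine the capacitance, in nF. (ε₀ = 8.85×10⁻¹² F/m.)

A = π(21.7 cm)² = 0.148 m².
Side-by-side slabs ⇒ two capacitors in parallel, each spanning the full gap.
C₁ = κ₁ε₀A₁/d = 1.00 × 8.85×10⁻¹² × 9.62×10⁻² / 3.33×10⁻⁵ = 2.56×10⁻⁸ F.
C₂ = κ₂ε₀A₂/d = 4.47 × 8.85×10⁻¹² × 5.18×10⁻² / 3.33×10⁻⁵ = 6.15×10⁻⁸ F.
C = C₁ + C₂ = 8.71×10⁻⁸ F.

C ≈ 87.1 nF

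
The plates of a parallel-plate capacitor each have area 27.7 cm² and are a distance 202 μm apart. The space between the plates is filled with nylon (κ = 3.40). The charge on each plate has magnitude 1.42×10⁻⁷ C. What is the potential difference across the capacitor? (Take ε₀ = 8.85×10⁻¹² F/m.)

A = 27.7 cm² = 2.77×10⁻³ m².
C = κε₀A/d = 3.40 × 8.85×10⁻¹² × 2.77×10⁻³ / 2.02×10⁻⁴ = 4.13×10⁻¹⁰ F.
V = Q/C = 1.42×10⁻⁷ / 4.13×10⁻¹⁰ = 3.44×10² V.

V ≈ 344 V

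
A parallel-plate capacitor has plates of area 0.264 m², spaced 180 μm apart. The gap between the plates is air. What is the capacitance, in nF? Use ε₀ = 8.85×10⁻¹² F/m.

C = ε₀A/d = 8.85×10⁻¹² × 0.264 / 1.80×10⁻⁴ = 1.30×10⁻⁸ F.

C ≈ 13.0 nF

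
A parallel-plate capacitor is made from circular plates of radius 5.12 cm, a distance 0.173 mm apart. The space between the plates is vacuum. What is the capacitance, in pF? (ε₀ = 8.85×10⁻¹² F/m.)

A = π(5.12 cm)² = 8.24×10⁻³ m².
C = ε₀A/d = 8.85×10⁻¹² × 8.24×10⁻³ / 1.73×10⁻⁴ = 4.21×10⁻¹⁰ F.

421 pF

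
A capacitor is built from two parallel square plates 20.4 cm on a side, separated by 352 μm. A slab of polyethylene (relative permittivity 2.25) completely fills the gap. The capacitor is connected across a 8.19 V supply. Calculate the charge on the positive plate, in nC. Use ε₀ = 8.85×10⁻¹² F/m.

19.3 nC

A = (20.4 cm)² = 4.16×10⁻² m².
C = κε₀A/d = 2.25 × 8.85×10⁻¹² × 4.16×10⁻² / 3.52×10⁻⁴ = 2.35×10⁻⁹ F.
Q = CV = 2.35×10⁻⁹ × 8.19 = 1.93×10⁻⁸ C.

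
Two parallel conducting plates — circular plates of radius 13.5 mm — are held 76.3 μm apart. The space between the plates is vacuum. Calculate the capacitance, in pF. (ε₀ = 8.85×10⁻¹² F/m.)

C ≈ 66.4 pF

A = π(13.5 mm)² = 5.73×10⁻⁴ m².
C = ε₀A/d = 8.85×10⁻¹² × 5.73×10⁻⁴ / 7.63×10⁻⁵ = 6.64×10⁻¹¹ F.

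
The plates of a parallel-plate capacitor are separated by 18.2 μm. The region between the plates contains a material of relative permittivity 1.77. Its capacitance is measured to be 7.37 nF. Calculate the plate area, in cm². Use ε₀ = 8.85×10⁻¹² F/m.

A = Cd/(κε₀) = 7.37×10⁻⁹ × 1.82×10⁻⁵ / (1.77 × 8.85×10⁻¹²) = 8.56×10⁻³ m².

85.6 cm²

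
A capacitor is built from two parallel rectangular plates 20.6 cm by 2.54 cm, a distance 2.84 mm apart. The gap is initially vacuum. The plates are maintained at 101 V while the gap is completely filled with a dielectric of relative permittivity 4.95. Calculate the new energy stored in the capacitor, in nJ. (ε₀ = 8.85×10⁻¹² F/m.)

A = 20.6 × 2.54 cm² = 5.23×10⁻³ m².
Initially C₁ = ε₀A/d = 8.85×10⁻¹² × 5.23×10⁻³ / 2.84×10⁻³ = 1.63×10⁻¹¹ F.
U₁ = 8.32×10⁻⁸ J.
Battery connected ⇒ V is held fixed. C₂ = 4.95 C₁ and U = ½CV², so U₂/U₁ = C₂/C₁ = 4.95.
U₂ = 4.95 × 8.32×10⁻⁸ = 4.12×10⁻⁷ J.

U ≈ 412 nJ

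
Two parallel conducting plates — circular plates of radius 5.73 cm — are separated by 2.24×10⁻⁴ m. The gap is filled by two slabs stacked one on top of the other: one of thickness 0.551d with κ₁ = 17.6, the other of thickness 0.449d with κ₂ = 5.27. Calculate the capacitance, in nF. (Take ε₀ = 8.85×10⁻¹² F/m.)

A = π(5.73 cm)² = 1.03×10⁻² m².
Stacked slabs ⇒ two capacitors in series, each with the full plate area.
C₁ = κ₁ε₀A/d₁ = 17.6 × 8.85×10⁻¹² × 1.03×10⁻² / 1.23×10⁻⁴ = 1.30×10⁻⁸ F.
C₂ = κ₂ε₀A/d₂ = 5.27 × 8.85×10⁻¹² × 1.03×10⁻² / 1.01×10⁻⁴ = 4.78×10⁻⁹ F.
C = (1/C₁ + 1/C₂)⁻¹ = 3.50×10⁻⁹ F.

C ≈ 3.50 nF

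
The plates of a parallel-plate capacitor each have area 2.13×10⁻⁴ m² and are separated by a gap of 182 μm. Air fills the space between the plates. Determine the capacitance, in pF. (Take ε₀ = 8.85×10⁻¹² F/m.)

C = ε₀A/d = 8.85×10⁻¹² × 2.13×10⁻⁴ / 1.82×10⁻⁴ = 1.04×10⁻¹¹ F.

10.4 pF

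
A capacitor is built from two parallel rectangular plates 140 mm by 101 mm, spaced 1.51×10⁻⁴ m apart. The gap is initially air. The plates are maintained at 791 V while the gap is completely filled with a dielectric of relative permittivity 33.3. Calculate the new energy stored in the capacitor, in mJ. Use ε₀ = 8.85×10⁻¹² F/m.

A = 140 × 101 mm² = 1.41×10⁻² m².
Initially C₁ = ε₀A/d = 8.85×10⁻¹² × 1.41×10⁻² / 1.51×10⁻⁴ = 8.29×10⁻¹⁰ F.
U₁ = 2.59×10⁻⁴ J.
Battery connected ⇒ V is held fixed. C₂ = 33.3 C₁ and U = ½CV², so U₂/U₁ = C₂/C₁ = 33.3.
U₂ = 33.3 × 2.59×10⁻⁴ = 8.63×10⁻³ J.

U ≈ 8.63 mJ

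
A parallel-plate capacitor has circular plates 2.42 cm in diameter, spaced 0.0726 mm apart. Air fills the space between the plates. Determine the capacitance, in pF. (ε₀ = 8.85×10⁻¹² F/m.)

A = π(2.42/2 cm)² = 4.60×10⁻⁴ m².
C = ε₀A/d = 8.85×10⁻¹² × 4.60×10⁻⁴ / 7.26×10⁻⁵ = 5.61×10⁻¹¹ F.

56.1 pF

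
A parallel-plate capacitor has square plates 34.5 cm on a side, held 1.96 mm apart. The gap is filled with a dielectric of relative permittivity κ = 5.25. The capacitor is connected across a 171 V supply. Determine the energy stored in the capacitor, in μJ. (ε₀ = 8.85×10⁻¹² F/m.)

A = (34.5 cm)² = 0.119 m².
C = κε₀A/d = 5.25 × 8.85×10⁻¹² × 0.119 / 1.96×10⁻³ = 2.82×10⁻⁹ F.
U = ½CV² = ½ × 2.82×10⁻⁹ × (171)² = 4.13×10⁻⁵ J.

U ≈ 41.3 μJ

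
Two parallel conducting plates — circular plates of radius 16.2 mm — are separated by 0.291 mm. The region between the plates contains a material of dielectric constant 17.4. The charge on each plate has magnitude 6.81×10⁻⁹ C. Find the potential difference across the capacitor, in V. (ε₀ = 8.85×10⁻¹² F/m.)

A = π(16.2 mm)² = 8.24×10⁻⁴ m².
C = κε₀A/d = 17.4 × 8.85×10⁻¹² × 8.24×10⁻⁴ / 2.91×10⁻⁴ = 4.36×10⁻¹⁰ F.
V = Q/C = 6.81×10⁻⁹ / 4.36×10⁻¹⁰ = 15.6 V.

15.6 V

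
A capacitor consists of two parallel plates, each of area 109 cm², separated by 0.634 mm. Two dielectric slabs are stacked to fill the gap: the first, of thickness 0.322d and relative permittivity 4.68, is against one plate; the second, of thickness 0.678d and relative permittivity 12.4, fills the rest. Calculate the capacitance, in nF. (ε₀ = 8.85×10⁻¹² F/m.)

A = 109 cm² = 1.09×10⁻² m².
Stacked slabs ⇒ two capacitors in series, each with the full plate area.
C₁ = κ₁ε₀A/d₁ = 4.68 × 8.85×10⁻¹² × 1.09×10⁻² / 2.04×10⁻⁴ = 2.21×10⁻⁹ F.
C₂ = κ₂ε₀A/d₂ = 12.4 × 8.85×10⁻¹² × 1.09×10⁻² / 4.30×10⁻⁴ = 2.78×10⁻⁹ F.
C = (1/C₁ + 1/C₂)⁻¹ = 1.23×10⁻⁹ F.

C ≈ 1.23 nF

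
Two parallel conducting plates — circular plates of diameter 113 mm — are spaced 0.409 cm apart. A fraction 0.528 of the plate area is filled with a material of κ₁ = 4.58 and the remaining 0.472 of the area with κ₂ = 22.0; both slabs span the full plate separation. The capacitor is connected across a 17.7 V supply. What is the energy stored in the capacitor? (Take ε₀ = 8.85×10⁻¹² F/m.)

U ≈ 43.5 nJ

A = π(113/2 mm)² = 1.00×10⁻² m².
Side-by-side slabs ⇒ two capacitors in parallel, each spanning the full gap.
C₁ = κ₁ε₀A₁/d = 4.58 × 8.85×10⁻¹² × 5.30×10⁻³ / 4.09×10⁻³ = 5.25×10⁻¹¹ F.
C₂ = κ₂ε₀A₂/d = 22.0 × 8.85×10⁻¹² × 4.73×10⁻³ / 4.09×10⁻³ = 2.25×10⁻¹⁰ F.
C = C₁ + C₂ = 2.78×10⁻¹⁰ F.
U = ½CV² = ½ × 2.78×10⁻¹⁰ × (17.7)² = 4.35×10⁻⁸ J.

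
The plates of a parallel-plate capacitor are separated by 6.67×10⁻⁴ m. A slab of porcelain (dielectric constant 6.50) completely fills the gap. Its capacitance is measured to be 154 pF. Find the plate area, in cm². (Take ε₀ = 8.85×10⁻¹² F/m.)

A = Cd/(κε₀) = 1.54×10⁻¹⁰ × 6.67×10⁻⁴ / (6.50 × 8.85×10⁻¹²) = 1.79×10⁻³ m².

17.9 cm²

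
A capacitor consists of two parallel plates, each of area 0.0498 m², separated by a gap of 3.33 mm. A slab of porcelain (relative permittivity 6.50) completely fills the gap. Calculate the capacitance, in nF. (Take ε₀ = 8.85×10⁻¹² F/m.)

0.860 nF

C = κε₀A/d = 6.50 × 8.85×10⁻¹² × 4.98×10⁻² / 3.33×10⁻³ = 8.60×10⁻¹⁰ F.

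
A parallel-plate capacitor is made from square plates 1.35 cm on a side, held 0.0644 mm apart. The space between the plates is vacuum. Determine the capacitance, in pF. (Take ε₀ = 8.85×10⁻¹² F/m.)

A = (1.35 cm)² = 1.82×10⁻⁴ m².
C = ε₀A/d = 8.85×10⁻¹² × 1.82×10⁻⁴ / 6.44×10⁻⁵ = 2.50×10⁻¹¹ F.

C ≈ 25.0 pF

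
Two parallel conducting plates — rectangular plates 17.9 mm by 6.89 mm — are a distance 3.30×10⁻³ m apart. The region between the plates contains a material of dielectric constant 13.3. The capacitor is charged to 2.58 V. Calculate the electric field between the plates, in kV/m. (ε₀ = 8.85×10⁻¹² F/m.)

E = V/d = 2.58 / 3.30×10⁻³ = 7.82×10² V/m.

E ≈ 0.782 kV/m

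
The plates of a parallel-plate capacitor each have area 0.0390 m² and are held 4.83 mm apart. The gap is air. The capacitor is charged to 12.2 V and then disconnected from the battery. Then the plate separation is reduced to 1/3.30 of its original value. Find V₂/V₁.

Isolated ⇒ Q is held fixed.
C₂ = 3.30 C₁ and V = Q/C, so V₂/V₁ = C₁/C₂ = 0.303.

0.303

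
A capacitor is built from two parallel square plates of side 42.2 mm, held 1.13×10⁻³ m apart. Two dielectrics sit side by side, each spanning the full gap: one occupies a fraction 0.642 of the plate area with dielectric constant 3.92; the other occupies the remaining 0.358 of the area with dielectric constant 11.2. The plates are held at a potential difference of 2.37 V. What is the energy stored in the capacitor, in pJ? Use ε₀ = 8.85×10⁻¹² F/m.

A = (42.2 mm)² = 1.78×10⁻³ m².
Side-by-side slabs ⇒ two capacitors in parallel, each spanning the full gap.
C₁ = κ₁ε₀A₁/d = 3.92 × 8.85×10⁻¹² × 1.14×10⁻³ / 1.13×10⁻³ = 3.51×10⁻¹¹ F.
C₂ = κ₂ε₀A₂/d = 11.2 × 8.85×10⁻¹² × 6.38×10⁻⁴ / 1.13×10⁻³ = 5.59×10⁻¹¹ F.
C = C₁ + C₂ = 9.10×10⁻¹¹ F.
U = ½CV² = ½ × 9.10×10⁻¹¹ × (2.37)² = 2.56×10⁻¹⁰ J.

256 pJ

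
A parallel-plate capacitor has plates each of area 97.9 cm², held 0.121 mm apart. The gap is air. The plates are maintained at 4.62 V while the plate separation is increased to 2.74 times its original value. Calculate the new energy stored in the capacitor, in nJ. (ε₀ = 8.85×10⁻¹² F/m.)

U ≈ 2.79 nJ

A = 97.9 cm² = 9.79×10⁻³ m².
Initially C₁ = ε₀A/d = 8.85×10⁻¹² × 9.79×10⁻³ / 1.21×10⁻⁴ = 7.16×10⁻¹⁰ F.
U₁ = 7.64×10⁻⁹ J.
Battery connected ⇒ V is held fixed. C₂ = 0.365 C₁ and U = ½CV², so U₂/U₁ = C₂/C₁ = 0.365.
U₂ = 0.365 × 7.64×10⁻⁹ = 2.79×10⁻⁹ J.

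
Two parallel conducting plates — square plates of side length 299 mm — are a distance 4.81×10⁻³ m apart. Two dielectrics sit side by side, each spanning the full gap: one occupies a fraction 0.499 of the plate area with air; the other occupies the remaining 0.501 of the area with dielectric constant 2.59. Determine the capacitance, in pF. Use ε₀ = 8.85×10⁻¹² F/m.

296 pF

A = (299 mm)² = 8.94×10⁻² m².
Side-by-side slabs ⇒ two capacitors in parallel, each spanning the full gap.
C₁ = κ₁ε₀A₁/d = 1.00 × 8.85×10⁻¹² × 4.46×10⁻² / 4.81×10⁻³ = 8.21×10⁻¹¹ F.
C₂ = κ₂ε₀A₂/d = 2.59 × 8.85×10⁻¹² × 4.48×10⁻² / 4.81×10⁻³ = 2.13×10⁻¹⁰ F.
C = C₁ + C₂ = 2.96×10⁻¹⁰ F.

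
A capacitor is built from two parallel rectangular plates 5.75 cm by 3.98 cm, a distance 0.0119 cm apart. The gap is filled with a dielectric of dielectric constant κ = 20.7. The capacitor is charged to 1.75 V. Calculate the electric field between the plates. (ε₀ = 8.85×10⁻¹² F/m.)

E = V/d = 1.75 / 1.19×10⁻⁴ = 1.47×10⁴ V/m.

E ≈ 14.7 kV/m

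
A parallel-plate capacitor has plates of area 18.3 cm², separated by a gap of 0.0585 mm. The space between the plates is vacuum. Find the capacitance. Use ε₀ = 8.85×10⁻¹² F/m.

C ≈ 277 pF

A = 18.3 cm² = 1.83×10⁻³ m².
C = ε₀A/d = 8.85×10⁻¹² × 1.83×10⁻³ / 5.85×10⁻⁵ = 2.77×10⁻¹⁰ F.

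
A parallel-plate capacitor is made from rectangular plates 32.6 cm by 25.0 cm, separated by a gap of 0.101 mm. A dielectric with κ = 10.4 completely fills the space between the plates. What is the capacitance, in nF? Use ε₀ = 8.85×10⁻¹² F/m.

74.3 nF

A = 32.6 × 25.0 cm² = 8.15×10⁻² m².
C = κε₀A/d = 10.4 × 8.85×10⁻¹² × 8.15×10⁻² / 1.01×10⁻⁴ = 7.43×10⁻⁸ F.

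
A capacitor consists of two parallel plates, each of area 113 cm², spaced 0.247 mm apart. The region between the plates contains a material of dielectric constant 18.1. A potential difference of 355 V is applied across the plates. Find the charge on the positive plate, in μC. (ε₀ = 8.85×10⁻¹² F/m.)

A = 113 cm² = 1.13×10⁻² m².
C = κε₀A/d = 18.1 × 8.85×10⁻¹² × 1.13×10⁻² / 2.47×10⁻⁴ = 7.33×10⁻⁹ F.
Q = CV = 7.33×10⁻⁹ × 355 = 2.60×10⁻⁶ C.

Q ≈ 2.60 μC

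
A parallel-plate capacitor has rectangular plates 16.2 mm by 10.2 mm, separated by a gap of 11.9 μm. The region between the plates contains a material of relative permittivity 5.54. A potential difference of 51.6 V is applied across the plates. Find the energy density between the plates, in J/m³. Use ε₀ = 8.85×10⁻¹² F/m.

E = V/d = 51.6 / 1.19×10⁻⁵ = 4.34×10⁶ V/m.
u = ½κε₀E² = ½ × 5.54 × 8.85×10⁻¹² × (4.34×10⁶)² = 4.61×10² J/m³.

461 J/m³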